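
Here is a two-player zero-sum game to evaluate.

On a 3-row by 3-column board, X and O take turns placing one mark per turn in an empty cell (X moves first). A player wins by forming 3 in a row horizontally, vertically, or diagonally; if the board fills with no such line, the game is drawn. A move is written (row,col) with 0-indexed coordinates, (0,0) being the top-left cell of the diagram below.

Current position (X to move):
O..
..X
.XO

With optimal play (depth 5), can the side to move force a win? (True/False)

p1 X@[O../..X/.XO]: (0,1)[OX./..X/.XO]-1 (0,2)[O.X/..X/.XO]-1 (1,0)[O../X.X/.XO]-1 (1,1)[O../.XX/.XO]+1* (2,0)[O../..X/XXO]-1
p2 O@[O../.XX/.XO]: (0,1)[OO./.XX/.XO]-1* (0,2)[O.O/.XX/.XO]-1 (1,0)[O../OXX/.XO]-1 (2,0)[O../.XX/OXO]-1
p3 X@[OO./.XX/.XO]: (0,2)[OOX/.XX/.XO]+1* (1,0)[OO./XXX/.XO]+1 (2,0)[OO./.XX/XXO]-1
p4 O@[OOX/.XX/.XO]: (1,0)[OOX/OXX/.XO]-1* (2,0)[OOX/.XX/OXO]-1
p5 X@[OOX/OXX/.XO]: (2,0)[OOX/OXX/XXO]+1*
p6 O@[OOX/OXX/XXO] terminal -1; root [O../..X/.XO] d5

X winning at [O../..X/.XO]: True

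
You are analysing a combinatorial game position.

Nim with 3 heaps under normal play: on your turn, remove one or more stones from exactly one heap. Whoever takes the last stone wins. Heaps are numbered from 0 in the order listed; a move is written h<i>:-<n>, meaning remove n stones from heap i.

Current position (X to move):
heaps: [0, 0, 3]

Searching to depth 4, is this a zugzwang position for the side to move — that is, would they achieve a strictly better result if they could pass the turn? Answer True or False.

zugzwang((0,0,3), X) = False

p1 X@[(0,0,3)]: h2:-1[(0,0,2)]-1 h2:-2[(0,0,1)]-1 h2:-3[(0,0,0)]+1*
p2 O@[(0,0,0)] terminal -1; root [(0,0,3)] d4
if X skipped the turn, O would face:
~ p1 O@[(0,0,3)]: h2:-1[(0,0,2)]-1 h2:-2[(0,0,1)]-1 h2:-3[(0,0,0)]+1*
~ p2 X@[(0,0,0)] terminal -1; root [(0,0,3)] d4
compare (X): move=+1 vs pass=-1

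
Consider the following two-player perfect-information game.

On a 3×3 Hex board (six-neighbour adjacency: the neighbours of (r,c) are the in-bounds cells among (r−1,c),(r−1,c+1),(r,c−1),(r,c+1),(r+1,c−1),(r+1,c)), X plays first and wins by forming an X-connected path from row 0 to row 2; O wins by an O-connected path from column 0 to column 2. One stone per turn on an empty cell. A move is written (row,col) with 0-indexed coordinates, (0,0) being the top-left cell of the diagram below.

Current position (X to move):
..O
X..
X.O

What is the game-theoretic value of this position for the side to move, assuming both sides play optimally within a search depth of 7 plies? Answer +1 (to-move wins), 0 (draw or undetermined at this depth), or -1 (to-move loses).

p1 X@[..O/X../X.O]: (0,0)[X.O/X../X.O]+1* (0,1)[.XO/X../X.O]+1 (1,1)[..O/XX./X.O]+1 (1,2)[..O/X.X/X.O]+1 (2,1)[..O/X../XXO]+1
p2 O@[X.O/X../X.O] terminal -1; root [..O/X../X.O] d7

value(..O/X../X.O, X) = +1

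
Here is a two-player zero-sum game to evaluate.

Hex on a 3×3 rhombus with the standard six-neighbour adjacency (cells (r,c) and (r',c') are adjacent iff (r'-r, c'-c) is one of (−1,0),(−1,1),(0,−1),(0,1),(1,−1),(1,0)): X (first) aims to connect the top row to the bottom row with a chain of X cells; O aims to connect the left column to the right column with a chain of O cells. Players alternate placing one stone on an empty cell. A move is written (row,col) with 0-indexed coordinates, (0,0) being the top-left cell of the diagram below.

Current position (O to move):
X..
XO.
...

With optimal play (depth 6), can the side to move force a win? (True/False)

p1 O@[X../XO./...]: (0,1)[XO./XO./...]-1 (0,2)[X.O/XO./...]-1 (1,2)[X../XOO/...]-1 (2,0)[X../XO./O..]+1* (2,1)[X../XO./.O.]-1 (2,2)[X../XO./..O]-1
p2 X@[X../XO./O..]: (0,1)[XX./XO./O..]-1* (0,2)[X.X/XO./O..]-1 (1,2)[X../XOX/O..]-1 (2,1)[X../XO./OX.]-1 (2,2)[X../XO./O.X]-1
p3 O@[XX./XO./O..]: (0,2)[XXO/XO./O..]+1* (1,2)[XX./XOO/O..]+1 (2,1)[XX./XO./OO.]+1 (2,2)[XX./XO./O.O]+1
p4 X@[XXO/XO./O..] terminal -1; root [X../XO./...] d6

O winning at [X../XO./...]: True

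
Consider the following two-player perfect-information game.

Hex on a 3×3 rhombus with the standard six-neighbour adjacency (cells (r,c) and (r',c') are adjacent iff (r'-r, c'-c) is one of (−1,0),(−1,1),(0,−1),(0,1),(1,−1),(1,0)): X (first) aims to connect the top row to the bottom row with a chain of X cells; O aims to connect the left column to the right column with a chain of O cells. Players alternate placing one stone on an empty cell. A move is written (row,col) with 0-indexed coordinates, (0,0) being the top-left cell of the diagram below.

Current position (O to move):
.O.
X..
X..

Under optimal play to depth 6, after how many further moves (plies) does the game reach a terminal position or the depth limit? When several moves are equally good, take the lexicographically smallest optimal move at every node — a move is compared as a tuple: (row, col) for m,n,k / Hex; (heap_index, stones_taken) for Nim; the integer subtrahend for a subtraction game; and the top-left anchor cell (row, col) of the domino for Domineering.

[.O./X../X..] O move#1: (0,0):-1/OO./X../X..*, (0,2):-1/.OO/X../X.., (1,1):-1/.O./XO./X.., (1,2):-1/.O./X.O/X.., (2,1):-1/.O./X../XO., (2,2):-1/.O./X../X.O
[OO./X../X..] X move#2: (0,2):+1/OOX/X../X..*, (1,1):-1/OO./XX./X.., (1,2):-1/OO./X.X/X.., (2,1):-1/OO./X../XX., (2,2):-1/OO./X../X.X
[OOX/X../X..] O move#3: (1,1):-1/OOX/XO./X..*, (1,2):-1/OOX/X.O/X.., (2,1):-1/OOX/X../XO., (2,2):-1/OOX/X../X.O
[OOX/XO./X..] X move#4: (1,2):+1/OOX/XOX/X..*, (2,1):-1/OOX/XO./XX., (2,2):-1/OOX/XO./X.X
[OOX/XOX/X..] O move#5: (2,1):-1/OOX/XOX/XO.*, (2,2):-1/OOX/XOX/X.O
[OOX/XOX/XO.] X move#6: (2,2):+1/OOX/XOX/XOX*
[OOX/XOX/XOX] end (terminal -1, O#7); searched .O./X../X.. to 6

PV length from [.O./X../X..]: 6 plies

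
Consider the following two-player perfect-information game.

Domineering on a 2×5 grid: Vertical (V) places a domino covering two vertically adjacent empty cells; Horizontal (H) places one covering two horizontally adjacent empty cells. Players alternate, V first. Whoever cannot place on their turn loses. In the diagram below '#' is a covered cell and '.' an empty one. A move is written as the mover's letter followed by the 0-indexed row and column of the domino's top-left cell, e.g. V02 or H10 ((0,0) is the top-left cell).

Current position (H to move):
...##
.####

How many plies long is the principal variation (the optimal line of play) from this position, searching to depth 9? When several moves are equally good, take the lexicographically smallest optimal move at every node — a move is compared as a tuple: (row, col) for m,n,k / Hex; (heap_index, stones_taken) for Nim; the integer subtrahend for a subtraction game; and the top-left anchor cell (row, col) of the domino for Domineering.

PV length from [...##/.####]: 1 ply

[...##/.####] H move#1: H00:+1/##.##/.####*, H01:-1/.####/.####
[##.##/.####] end (terminal -1, V#2); searched ...##/.#### to 9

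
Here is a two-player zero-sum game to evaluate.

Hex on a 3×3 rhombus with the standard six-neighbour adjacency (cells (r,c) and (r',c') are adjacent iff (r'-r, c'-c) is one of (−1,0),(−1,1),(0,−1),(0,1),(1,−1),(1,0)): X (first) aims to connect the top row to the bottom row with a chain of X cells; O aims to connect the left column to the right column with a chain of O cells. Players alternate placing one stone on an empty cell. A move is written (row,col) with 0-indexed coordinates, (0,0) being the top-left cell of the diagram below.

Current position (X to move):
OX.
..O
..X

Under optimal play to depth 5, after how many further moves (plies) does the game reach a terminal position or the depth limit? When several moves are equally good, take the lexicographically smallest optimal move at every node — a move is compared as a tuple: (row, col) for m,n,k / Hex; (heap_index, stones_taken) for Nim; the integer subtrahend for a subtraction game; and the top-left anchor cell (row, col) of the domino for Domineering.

p1 X@[OX./..O/..X]: (0,2)[OXX/..O/..X]-1 (1,0)[OX./X.O/..X]-1 (1,1)[OX./.XO/..X]+1* (2,0)[OX./..O/X.X]+1 (2,1)[OX./..O/.XX]-1
p2 O@[OX./.XO/..X]: (0,2)[OXO/.XO/..X]-1* (1,0)[OX./OXO/..X]-1 (2,0)[OX./.XO/O.X]-1 (2,1)[OX./.XO/.OX]-1
p3 X@[OXO/.XO/..X]: (1,0)[OXO/XXO/..X]+1* (2,0)[OXO/.XO/X.X]+1 (2,1)[OXO/.XO/.XX]+1
p4 O@[OXO/XXO/..X]: (2,0)[OXO/XXO/O.X]-1* (2,1)[OXO/XXO/.OX]-1
p5 X@[OXO/XXO/O.X]: (2,1)[OXO/XXO/OXX]+1*
p6 O@[OXO/XXO/OXX] terminal -1; root [OX./..O/..X] d5

PV length from [OX./..O/..X]: 5 plies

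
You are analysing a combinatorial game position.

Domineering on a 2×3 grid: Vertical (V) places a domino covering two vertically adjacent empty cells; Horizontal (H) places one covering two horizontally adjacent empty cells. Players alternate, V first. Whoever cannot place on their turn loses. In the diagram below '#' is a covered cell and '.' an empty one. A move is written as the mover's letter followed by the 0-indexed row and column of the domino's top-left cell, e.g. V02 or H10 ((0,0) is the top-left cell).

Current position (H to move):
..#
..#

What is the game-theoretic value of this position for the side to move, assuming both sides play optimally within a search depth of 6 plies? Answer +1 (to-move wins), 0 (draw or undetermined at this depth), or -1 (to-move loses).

value(..#/..#, H) = +1

[..#/..#] H move#1: H00:+1/###/..#*, H10:+1/..#/###
[###/..#] end (terminal -1, V#2); searched ..#/..# to 6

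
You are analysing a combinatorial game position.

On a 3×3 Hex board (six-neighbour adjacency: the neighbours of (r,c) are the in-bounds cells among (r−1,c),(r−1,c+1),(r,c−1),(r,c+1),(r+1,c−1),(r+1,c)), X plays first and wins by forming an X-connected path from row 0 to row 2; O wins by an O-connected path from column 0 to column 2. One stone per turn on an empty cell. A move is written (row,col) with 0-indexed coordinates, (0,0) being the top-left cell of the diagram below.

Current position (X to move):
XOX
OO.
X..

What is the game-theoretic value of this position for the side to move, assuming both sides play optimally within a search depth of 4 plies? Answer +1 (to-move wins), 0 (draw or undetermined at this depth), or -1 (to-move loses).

[XOX/OO./X..] X move#1: (1,2):+1/XOX/OOX/X..*, (2,1):-1/XOX/OO./XX., (2,2):-1/XOX/OO./X.X
[XOX/OOX/X..] O move#2: (2,1):-1/XOX/OOX/XO.*, (2,2):-1/XOX/OOX/X.O
[XOX/OOX/XO.] X move#3: (2,2):+1/XOX/OOX/XOX*
[XOX/OOX/XOX] end (terminal -1, O#4); searched XOX/OO./X.. to 4

value(XOX/OO./X.., X) = +1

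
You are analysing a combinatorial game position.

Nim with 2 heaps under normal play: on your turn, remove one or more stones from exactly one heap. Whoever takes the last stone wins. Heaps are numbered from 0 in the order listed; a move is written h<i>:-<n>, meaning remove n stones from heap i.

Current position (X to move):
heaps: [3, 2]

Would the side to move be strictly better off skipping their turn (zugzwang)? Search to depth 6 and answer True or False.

zugzwang((3,2), X) = False

[(3,2)] X move#1: h0:-1:+1/(2,2)*, h0:-2:-1/(1,2), h0:-3:-1/(0,2), h1:-1:-1/(3,1), h1:-2:-1/(3,0)
[(2,2)] O move#2: h0:-1:-1/(1,2)*, h0:-2:-1/(0,2), h1:-1:-1/(2,1), h1:-2:-1/(2,0)
[(1,2)] X move#3: h0:-1:-1/(0,2), h1:-1:+1/(1,1)*, h1:-2:-1/(1,0)
[(1,1)] O move#4: h0:-1:-1/(0,1)*, h1:-1:-1/(1,0)
[(0,1)] X move#5: h1:-1:+1/(0,0)*
[(0,0)] end (terminal -1, O#6); searched (3,2) to 6
if X skipped the turn, O would face:
~ [(3,2)] O move#1: h0:-1:+1/(2,2)*, h0:-2:-1/(1,2), h0:-3:-1/(0,2), h1:-1:-1/(3,1), h1:-2:-1/(3,0)
~ [(2,2)] X move#2: h0:-1:-1/(1,2)*, h0:-2:-1/(0,2), h1:-1:-1/(2,1), h1:-2:-1/(2,0)
~ [(1,2)] O move#3: h0:-1:-1/(0,2), h1:-1:+1/(1,1)*, h1:-2:-1/(1,0)
~ [(1,1)] X move#4: h0:-1:-1/(0,1)*, h1:-1:-1/(1,0)
~ [(0,1)] O move#5: h1:-1:+1/(0,0)*
~ [(0,0)] end (terminal -1, X#6); searched (3,2) to 6
compare (X): move=+1 vs pass=-1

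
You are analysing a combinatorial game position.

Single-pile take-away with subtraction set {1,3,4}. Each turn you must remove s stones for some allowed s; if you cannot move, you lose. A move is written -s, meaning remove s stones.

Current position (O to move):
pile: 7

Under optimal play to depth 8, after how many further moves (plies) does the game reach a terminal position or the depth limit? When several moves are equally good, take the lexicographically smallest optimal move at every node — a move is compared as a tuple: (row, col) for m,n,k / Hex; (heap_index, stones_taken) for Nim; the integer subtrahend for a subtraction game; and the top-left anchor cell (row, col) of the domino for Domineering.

[7] O move#1: -1:-1/6*, -3:-1/4, -4:-1/3
[6] X move#2: -1:-1/5, -3:-1/3, -4:+1/2*
[2] O move#3: -1:-1/1*
[1] X move#4: -1:+1/0*
[0] end (terminal -1, O#5); searched 7 to 8

PV length from [7]: 4 plies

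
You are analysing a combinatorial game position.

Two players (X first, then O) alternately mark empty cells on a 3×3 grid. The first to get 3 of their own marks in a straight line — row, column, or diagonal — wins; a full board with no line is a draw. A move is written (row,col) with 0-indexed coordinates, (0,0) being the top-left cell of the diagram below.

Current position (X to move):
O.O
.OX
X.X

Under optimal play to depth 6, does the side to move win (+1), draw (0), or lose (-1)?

value(O.O/.OX/X.X, X) = +1

p1 X@[O.O/.OX/X.X]: (0,1)[OXO/.OX/X.X]+0 (1,0)[O.O/XOX/X.X]-1 (2,1)[O.O/.OX/XXX]+1*
p2 O@[O.O/.OX/XXX] terminal -1; root [O.O/.OX/X.X] d6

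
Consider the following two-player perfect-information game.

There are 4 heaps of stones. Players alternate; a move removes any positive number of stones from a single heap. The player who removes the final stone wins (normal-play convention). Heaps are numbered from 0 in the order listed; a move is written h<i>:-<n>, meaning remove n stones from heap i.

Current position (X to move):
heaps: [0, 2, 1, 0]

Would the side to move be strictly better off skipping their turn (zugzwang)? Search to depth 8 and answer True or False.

ply 1, X at (0,2,1,0) | h1:-1=+1→(0,1,1,0)*; h1:-2=-1→(0,0,1,0); h2:-1=-1→(0,2,0,0)
ply 2, O at (0,1,1,0) | h1:-1=-1→(0,0,1,0)*; h2:-1=-1→(0,1,0,0)
ply 3, X at (0,0,1,0) | h2:-1=+1→(0,0,0,0)*
ply 4: (0,0,0,0) is terminal -1 (O); from (0,2,1,0) depth 8
if X skipped the turn, O would face:
~ ply 1, O at (0,2,1,0) | h1:-1=+1→(0,1,1,0)*; h1:-2=-1→(0,0,1,0); h2:-1=-1→(0,2,0,0)
~ ply 2, X at (0,1,1,0) | h1:-1=-1→(0,0,1,0)*; h2:-1=-1→(0,1,0,0)
~ ply 3, O at (0,0,1,0) | h2:-1=+1→(0,0,0,0)*
~ ply 4: (0,0,0,0) is terminal -1 (X); from (0,2,1,0) depth 8
compare (X): move=+1 vs pass=-1

zugzwang((0,2,1,0), X) = False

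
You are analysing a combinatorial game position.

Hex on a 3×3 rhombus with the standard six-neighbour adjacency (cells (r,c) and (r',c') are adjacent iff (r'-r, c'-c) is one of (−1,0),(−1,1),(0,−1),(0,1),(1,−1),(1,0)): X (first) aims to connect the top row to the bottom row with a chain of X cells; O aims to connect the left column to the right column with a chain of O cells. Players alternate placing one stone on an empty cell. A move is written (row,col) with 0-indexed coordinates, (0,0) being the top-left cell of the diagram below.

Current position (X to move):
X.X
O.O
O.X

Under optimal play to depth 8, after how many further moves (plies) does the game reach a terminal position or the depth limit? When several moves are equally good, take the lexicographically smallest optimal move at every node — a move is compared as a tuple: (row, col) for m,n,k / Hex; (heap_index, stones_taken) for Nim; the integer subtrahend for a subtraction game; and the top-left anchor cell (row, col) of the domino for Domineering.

p1 X@[X.X/O.O/O.X]: (0,1)[XXX/O.O/O.X]-1* (1,1)[X.X/OXO/O.X]-1 (2,1)[X.X/O.O/OXX]-1
p2 O@[XXX/O.O/O.X]: (1,1)[XXX/OOO/O.X]+1* (2,1)[XXX/O.O/OOX]+1
p3 X@[XXX/OOO/O.X] terminal -1; root [X.X/O.O/O.X] d8

PV length from [X.X/O.O/O.X]: 2 plies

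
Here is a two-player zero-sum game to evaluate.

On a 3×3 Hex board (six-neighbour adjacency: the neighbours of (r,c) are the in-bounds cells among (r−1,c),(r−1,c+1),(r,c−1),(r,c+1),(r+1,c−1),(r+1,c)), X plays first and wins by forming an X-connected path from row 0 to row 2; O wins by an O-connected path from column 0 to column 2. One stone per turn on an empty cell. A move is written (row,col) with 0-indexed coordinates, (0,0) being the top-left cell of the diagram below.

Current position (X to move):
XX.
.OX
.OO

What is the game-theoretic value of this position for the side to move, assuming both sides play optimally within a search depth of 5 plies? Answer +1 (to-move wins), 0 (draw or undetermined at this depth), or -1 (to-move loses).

[XX./.OX/.OO] X move#1: (0,2):-1/XXX/.OX/.OO*, (1,0):-1/XX./XOX/.OO, (2,0):-1/XX./.OX/XOO
[XXX/.OX/.OO] O move#2: (1,0):+1/XXX/OOX/.OO*, (2,0):+1/XXX/.OX/OOO
[XXX/OOX/.OO] end (terminal -1, X#3); searched XX./.OX/.OO to 5

value(XX./.OX/.OO, X) = -1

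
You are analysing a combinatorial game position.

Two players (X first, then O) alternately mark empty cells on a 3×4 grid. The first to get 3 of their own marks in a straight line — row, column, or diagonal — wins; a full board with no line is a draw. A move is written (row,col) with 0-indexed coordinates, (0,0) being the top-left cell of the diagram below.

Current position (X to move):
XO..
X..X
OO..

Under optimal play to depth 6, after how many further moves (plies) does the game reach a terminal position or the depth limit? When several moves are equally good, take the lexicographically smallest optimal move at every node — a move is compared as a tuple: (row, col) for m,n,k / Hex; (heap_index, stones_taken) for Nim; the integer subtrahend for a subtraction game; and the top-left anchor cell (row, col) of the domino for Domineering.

PV length from [XO../X..X/OO..]: 4 plies

p1 X@[XO../X..X/OO..]: (0,2)[XOX./X..X/OO..]-1* (0,3)[XO.X/X..X/OO..]-1 (1,1)[XO../XX.X/OO..]-1 (1,2)[XO../X.XX/OO..]-1 (2,2)[XO../X..X/OOX.]-1 (2,3)[XO../X..X/OO.X]-1
p2 O@[XOX./X..X/OO..]: (0,3)[XOXO/X..X/OO..]+1* (1,1)[XOX./XO.X/OO..]+1 (1,2)[XOX./X.OX/OO..]+1 (2,2)[XOX./X..X/OOO.]+1 (2,3)[XOX./X..X/OO.O]+1
p3 X@[XOXO/X..X/OO..]: (1,1)[XOXO/XX.X/OO..]-1* (1,2)[XOXO/X.XX/OO..]-1 (2,2)[XOXO/X..X/OOX.]-1 (2,3)[XOXO/X..X/OO.X]-1
p4 O@[XOXO/XX.X/OO..]: (1,2)[XOXO/XXOX/OO..]+1* (2,2)[XOXO/XX.X/OOO.]+1 (2,3)[XOXO/XX.X/OO.O]-1
p5 X@[XOXO/XXOX/OO..] terminal -1; root [XO../X..X/OO..] d6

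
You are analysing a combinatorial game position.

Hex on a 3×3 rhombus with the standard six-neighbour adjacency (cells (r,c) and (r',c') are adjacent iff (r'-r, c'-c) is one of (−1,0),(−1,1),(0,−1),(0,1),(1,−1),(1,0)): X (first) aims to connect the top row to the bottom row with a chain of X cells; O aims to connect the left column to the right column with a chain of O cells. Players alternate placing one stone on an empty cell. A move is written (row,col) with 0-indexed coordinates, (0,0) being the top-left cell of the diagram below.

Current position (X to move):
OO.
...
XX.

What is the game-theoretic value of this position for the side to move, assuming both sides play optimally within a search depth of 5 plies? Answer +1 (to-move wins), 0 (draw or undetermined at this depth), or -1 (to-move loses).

value(OO./.../XX., X) = +1

[OO./.../XX.] X move#1: (0,2):+1/OOX/.../XX.*, (1,0):-1/OO./X../XX., (1,1):-1/OO./.X./XX., (1,2):-1/OO./..X/XX., (2,2):-1/OO./.../XXX
[OOX/.../XX.] O move#2: (1,0):-1/OOX/O../XX.*, (1,1):-1/OOX/.O./XX., (1,2):-1/OOX/..O/XX., (2,2):-1/OOX/.../XXO
[OOX/O../XX.] X move#3: (1,1):+1/OOX/OX./XX.*, (1,2):+1/OOX/O.X/XX., (2,2):+1/OOX/O../XXX
[OOX/OX./XX.] end (terminal -1, O#4); searched OO./.../XX. to 5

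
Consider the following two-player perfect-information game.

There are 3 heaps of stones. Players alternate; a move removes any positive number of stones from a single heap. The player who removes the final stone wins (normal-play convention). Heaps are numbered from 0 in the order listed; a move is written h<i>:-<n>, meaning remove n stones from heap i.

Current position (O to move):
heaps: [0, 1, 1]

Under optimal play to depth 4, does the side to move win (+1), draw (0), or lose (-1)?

p1 O@[(0,1,1)]: h1:-1[(0,0,1)]-1* h2:-1[(0,1,0)]-1
p2 X@[(0,0,1)]: h2:-1[(0,0,0)]+1*
p3 O@[(0,0,0)] terminal -1; root [(0,1,1)] d4

value((0,1,1), O) = -1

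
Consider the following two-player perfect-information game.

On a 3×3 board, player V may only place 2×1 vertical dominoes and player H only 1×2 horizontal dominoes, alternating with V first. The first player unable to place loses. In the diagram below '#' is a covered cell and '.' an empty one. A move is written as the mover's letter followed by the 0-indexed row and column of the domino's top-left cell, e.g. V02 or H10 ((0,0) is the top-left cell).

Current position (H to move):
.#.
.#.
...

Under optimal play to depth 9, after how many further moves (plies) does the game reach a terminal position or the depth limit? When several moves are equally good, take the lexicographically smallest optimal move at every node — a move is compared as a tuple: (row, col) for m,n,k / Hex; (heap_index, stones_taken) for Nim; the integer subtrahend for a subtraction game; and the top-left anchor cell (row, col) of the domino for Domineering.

[.#./.#./...] H move#1: H20:-1/.#./.#./##.*, H21:-1/.#./.#./.##
[.#./.#./##.] V move#2: V00:+1/##./##./##.*, V02:+1/.##/.##/##., V12:+1/.#./.##/###
[##./##./##.] end (terminal -1, H#3); searched .#./.#./... to 9

PV length from [.#./.#./...]: 2 plies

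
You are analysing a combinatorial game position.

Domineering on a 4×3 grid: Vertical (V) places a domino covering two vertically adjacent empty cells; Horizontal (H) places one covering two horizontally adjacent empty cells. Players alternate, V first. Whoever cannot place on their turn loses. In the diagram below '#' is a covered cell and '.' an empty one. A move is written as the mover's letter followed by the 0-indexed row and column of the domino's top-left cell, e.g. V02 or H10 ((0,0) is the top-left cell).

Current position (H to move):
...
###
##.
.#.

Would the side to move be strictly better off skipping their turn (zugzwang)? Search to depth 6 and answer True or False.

ply 1, H at .../###/##./.#. | H00=-1→##./###/##./.#.*; H01=-1→.##/###/##./.#.
ply 2, V at ##./###/##./.#. | V22=+1→##./###/###/.##*
ply 3: ##./###/###/.## is terminal -1 (H); from .../###/##./.#. depth 6
pass branch (V moves first from the same position):
  | ply 1, V at .../###/##./.#. | V22=-1→.../###/###/.##*
  | ply 2, H at .../###/###/.## | H00=+1→##./###/###/.##*; H01=+1→.##/###/###/.##
  | ply 3: ##./###/###/.## is terminal -1 (V); from .../###/##./.#. depth 6
H moving scores -1; H passing scores +1

zugzwang(.../###/##./.#., H) = True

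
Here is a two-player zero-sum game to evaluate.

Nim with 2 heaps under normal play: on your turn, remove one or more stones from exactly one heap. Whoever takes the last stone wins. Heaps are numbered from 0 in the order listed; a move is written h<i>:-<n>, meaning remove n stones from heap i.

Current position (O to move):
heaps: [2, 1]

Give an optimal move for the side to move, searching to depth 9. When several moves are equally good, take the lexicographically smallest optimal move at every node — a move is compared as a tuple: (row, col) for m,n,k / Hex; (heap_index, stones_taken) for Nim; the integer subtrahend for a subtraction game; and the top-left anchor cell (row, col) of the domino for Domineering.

O's best at [(2,1)]: h0:-1

p1 O@[(2,1)]: h0:-1[(1,1)]+1* h0:-2[(0,1)]-1 h1:-1[(2,0)]-1
p2 X@[(1,1)]: h0:-1[(0,1)]-1* h1:-1[(1,0)]-1
p3 O@[(0,1)]: h1:-1[(0,0)]+1*
p4 X@[(0,0)] terminal -1; root [(2,1)] d9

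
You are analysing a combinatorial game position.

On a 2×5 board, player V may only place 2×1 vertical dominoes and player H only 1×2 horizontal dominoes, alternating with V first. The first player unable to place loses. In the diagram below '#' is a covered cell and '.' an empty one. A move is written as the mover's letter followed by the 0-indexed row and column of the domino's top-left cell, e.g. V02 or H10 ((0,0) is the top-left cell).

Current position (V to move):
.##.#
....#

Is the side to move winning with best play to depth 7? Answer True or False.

ply 1, V at .##.#/....# | V00=-1→###.#/#...#*; V03=-1→.####/...##
ply 2, H at ###.#/#...# | H11=-1→###.#/###.#; H12=+1→###.#/#.###*
ply 3: ###.#/#.### is terminal -1 (V); from .##.#/....# depth 7

V winning at [.##.#/....#]: False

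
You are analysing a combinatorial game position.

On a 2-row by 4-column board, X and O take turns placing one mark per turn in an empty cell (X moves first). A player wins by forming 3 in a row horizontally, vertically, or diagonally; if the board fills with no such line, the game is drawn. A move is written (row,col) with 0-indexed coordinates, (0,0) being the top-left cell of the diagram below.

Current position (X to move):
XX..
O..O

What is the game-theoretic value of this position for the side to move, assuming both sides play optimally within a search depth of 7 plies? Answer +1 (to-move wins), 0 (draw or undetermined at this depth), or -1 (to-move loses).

value(XX../O..O, X) = +1

ply 1, X at XX../O..O | (0,2)=+1→XXX./O..O*; (0,3)=+0→XX.X/O..O; (1,1)=+0→XX../OX.O; (1,2)=+0→XX../O.XO
ply 2: XXX./O..O is terminal -1 (O); from XX../O..O depth 7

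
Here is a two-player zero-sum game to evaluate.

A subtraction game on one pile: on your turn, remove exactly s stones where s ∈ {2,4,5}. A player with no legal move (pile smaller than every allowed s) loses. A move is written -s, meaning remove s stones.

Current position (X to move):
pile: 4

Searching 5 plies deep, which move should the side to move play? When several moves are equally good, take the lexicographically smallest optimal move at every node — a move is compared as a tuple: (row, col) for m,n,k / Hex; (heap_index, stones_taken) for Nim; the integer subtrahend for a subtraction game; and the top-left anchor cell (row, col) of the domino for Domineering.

ply 1, X at 4 | -2=-1→2; -4=+1→0*
ply 2: 0 is terminal -1 (O); from 4 depth 5

X's best at [4]: -4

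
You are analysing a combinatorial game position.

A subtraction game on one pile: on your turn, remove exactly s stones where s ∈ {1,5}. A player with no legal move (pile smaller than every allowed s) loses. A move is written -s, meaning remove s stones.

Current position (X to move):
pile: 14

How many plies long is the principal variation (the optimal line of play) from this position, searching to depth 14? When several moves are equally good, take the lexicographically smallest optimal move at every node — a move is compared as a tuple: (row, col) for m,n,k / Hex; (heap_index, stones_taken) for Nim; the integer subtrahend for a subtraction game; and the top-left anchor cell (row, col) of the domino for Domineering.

PV length from [14]: 14 plies

ply 1, X at 14 | -1=-1→13*; -5=-1→9
ply 2, O at 13 | -1=+1→12*; -5=+1→8
ply 3, X at 12 | -1=-1→11*; -5=-1→7
ply 4, O at 11 | -1=+1→10*; -5=+1→6
ply 5, X at 10 | -1=-1→9*; -5=-1→5
ply 6, O at 9 | -1=+1→8*; -5=+1→4
ply 7, X at 8 | -1=-1→7*; -5=-1→3
ply 8, O at 7 | -1=+1→6*; -5=+1→2
ply 9, X at 6 | -1=-1→5*; -5=-1→1
ply 10, O at 5 | -1=+1→4*; -5=+1→0
ply 11, X at 4 | -1=-1→3*
ply 12, O at 3 | -1=+1→2*
ply 13, X at 2 | -1=-1→1*
ply 14, O at 1 | -1=+1→0*
ply 15: 0 is terminal -1 (X); from 14 depth 14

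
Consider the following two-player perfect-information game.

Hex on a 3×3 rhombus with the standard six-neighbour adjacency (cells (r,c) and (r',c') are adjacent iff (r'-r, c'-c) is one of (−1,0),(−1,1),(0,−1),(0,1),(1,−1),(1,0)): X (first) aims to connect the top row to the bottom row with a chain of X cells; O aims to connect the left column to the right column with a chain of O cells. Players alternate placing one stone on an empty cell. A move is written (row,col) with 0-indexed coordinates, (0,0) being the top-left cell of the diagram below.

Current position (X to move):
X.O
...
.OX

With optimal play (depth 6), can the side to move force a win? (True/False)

X winning at [X.O/.../.OX]: True

ply 1, X at X.O/.../.OX | (0,1)=-1→XXO/.../.OX; (1,0)=-1→X.O/X../.OX; (1,1)=+1→X.O/.X./.OX*; (1,2)=-1→X.O/..X/.OX; (2,0)=-1→X.O/.../XOX
ply 2, O at X.O/.X./.OX | (0,1)=-1→XOO/.X./.OX*; (1,0)=-1→X.O/OX./.OX; (1,2)=-1→X.O/.XO/.OX; (2,0)=-1→X.O/.X./OOX
ply 3, X at XOO/.X./.OX | (1,0)=+1→XOO/XX./.OX*; (1,2)=-1→XOO/.XX/.OX; (2,0)=-1→XOO/.X./XOX
ply 4, O at XOO/XX./.OX | (1,2)=-1→XOO/XXO/.OX*; (2,0)=-1→XOO/XX./OOX
ply 5, X at XOO/XXO/.OX | (2,0)=+1→XOO/XXO/XOX*
ply 6: XOO/XXO/XOX is terminal -1 (O); from X.O/.../.OX depth 6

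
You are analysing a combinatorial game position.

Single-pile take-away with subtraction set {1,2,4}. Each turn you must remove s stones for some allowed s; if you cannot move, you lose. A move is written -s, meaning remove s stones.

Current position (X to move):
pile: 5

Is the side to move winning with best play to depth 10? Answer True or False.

ply 1, X at 5 | -1=-1→4; -2=+1→3*; -4=-1→1
ply 2, O at 3 | -1=-1→2*; -2=-1→1
ply 3, X at 2 | -1=-1→1; -2=+1→0*
ply 4: 0 is terminal -1 (O); from 5 depth 10

X winning at [5]: True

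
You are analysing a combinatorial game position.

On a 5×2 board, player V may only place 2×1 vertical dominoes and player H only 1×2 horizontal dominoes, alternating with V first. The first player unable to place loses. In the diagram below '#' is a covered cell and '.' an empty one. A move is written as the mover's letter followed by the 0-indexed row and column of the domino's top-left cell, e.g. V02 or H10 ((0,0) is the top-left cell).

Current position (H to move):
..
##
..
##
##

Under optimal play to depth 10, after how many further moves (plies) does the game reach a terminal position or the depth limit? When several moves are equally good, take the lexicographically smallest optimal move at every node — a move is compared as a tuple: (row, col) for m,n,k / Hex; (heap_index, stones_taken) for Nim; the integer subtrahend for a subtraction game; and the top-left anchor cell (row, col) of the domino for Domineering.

PV length from [../##/../##/##]: 1 ply

[../##/../##/##] H move#1: H00:+1/##/##/../##/##*, H20:+1/../##/##/##/##
[##/##/../##/##] end (terminal -1, V#2); searched ../##/../##/## to 10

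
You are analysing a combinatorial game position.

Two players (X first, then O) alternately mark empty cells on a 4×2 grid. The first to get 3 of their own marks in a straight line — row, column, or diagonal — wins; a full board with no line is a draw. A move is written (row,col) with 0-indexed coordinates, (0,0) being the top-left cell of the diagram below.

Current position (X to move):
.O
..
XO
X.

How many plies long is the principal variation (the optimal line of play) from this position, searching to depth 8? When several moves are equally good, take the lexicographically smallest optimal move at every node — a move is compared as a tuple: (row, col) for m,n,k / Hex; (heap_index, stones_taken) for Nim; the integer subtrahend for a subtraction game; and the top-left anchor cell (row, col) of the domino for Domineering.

PV length from [.O/../XO/X.]: 1 ply

ply 1, X at .O/../XO/X. | (0,0)=-1→XO/../XO/X.; (1,0)=+1→.O/X./XO/X.*; (1,1)=+0→.O/.X/XO/X.; (3,1)=-1→.O/../XO/XX
ply 2: .O/X./XO/X. is terminal -1 (O); from .O/../XO/X. depth 8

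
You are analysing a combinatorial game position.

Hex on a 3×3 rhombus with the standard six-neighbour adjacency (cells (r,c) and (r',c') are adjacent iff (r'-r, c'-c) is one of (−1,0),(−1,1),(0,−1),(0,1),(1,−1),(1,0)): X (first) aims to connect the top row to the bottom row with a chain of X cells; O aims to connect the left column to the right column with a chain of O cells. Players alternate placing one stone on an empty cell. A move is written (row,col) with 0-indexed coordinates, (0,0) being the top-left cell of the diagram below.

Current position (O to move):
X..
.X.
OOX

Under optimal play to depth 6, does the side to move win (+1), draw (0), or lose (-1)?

value(X../.X./OOX, O) = +1

ply 1, O at X../.X./OOX | (0,1)=-1→XO./.X./OOX; (0,2)=-1→X.O/.X./OOX; (1,0)=-1→X../OX./OOX; (1,2)=+1→X../.XO/OOX*
ply 2: X../.XO/OOX is terminal -1 (X); from X../.X./OOX depth 6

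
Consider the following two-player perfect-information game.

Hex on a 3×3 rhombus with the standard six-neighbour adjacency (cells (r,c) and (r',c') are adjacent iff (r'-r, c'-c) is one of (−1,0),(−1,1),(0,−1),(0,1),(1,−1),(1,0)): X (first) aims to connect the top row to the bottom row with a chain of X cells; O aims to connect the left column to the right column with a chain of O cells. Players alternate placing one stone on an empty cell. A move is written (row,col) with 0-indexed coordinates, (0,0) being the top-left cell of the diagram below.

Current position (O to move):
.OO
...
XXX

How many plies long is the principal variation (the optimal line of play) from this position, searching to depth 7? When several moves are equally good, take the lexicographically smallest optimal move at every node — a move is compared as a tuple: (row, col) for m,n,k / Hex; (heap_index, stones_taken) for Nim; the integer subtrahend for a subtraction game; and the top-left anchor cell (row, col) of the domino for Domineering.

PV length from [.OO/.../XXX]: 1 ply

p1 O@[.OO/.../XXX]: (0,0)[OOO/.../XXX]+1* (1,0)[.OO/O../XXX]+1 (1,1)[.OO/.O./XXX]+1 (1,2)[.OO/..O/XXX]+1
p2 X@[OOO/.../XXX] terminal -1; root [.OO/.../XXX] d7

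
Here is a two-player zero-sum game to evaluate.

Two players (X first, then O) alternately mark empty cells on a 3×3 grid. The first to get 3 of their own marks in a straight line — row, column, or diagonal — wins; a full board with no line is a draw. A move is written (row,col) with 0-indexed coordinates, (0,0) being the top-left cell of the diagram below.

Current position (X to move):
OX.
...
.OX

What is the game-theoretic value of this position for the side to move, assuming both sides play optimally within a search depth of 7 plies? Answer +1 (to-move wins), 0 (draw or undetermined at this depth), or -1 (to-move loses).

value(OX./.../.OX, X) = 0

[OX./.../.OX] X move#1: (0,2):+0/OXX/.../.OX*, (1,0):+0/OX./X../.OX, (1,1):+0/OX./.X./.OX, (1,2):+0/OX./..X/.OX, (2,0):+0/OX./.../XOX
[OXX/.../.OX] O move#2: (1,0):-1/OXX/O../.OX, (1,1):-1/OXX/.O./.OX, (1,2):+0/OXX/..O/.OX*, (2,0):-1/OXX/.../OOX
[OXX/..O/.OX] X move#3: (1,0):+0/OXX/X.O/.OX*, (1,1):+0/OXX/.XO/.OX, (2,0):+0/OXX/..O/XOX
[OXX/X.O/.OX] O move#4: (1,1):+0/OXX/XOO/.OX*, (2,0):+0/OXX/X.O/OOX
[OXX/XOO/.OX] X move#5: (2,0):+0/OXX/XOO/XOX*
[OXX/XOO/XOX] end (terminal +0, O#6); searched OX./.../.OX to 7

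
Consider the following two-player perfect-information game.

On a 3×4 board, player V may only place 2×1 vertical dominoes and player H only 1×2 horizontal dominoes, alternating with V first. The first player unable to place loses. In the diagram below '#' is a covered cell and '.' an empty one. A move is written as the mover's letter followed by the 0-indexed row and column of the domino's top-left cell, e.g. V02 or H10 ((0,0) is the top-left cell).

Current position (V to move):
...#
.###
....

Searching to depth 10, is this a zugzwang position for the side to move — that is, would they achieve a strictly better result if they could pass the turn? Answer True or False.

zugzwang(...#/.###/...., V) = False

ply 1, V at ...#/.###/.... | V00=-1→#..#/####/....*; V10=-1→...#/####/#...
ply 2, H at #..#/####/.... | H01=+1→####/####/....*; H20=+1→#..#/####/##..; H21=+1→#..#/####/.##.; H22=+1→#..#/####/..##
ply 3: ####/####/.... is terminal -1 (V); from ...#/.###/.... depth 10
suppose V passes — search the same position with H to move:
pass> ply 1, H at ...#/.###/.... | H00=+1→##.#/.###/....*; H01=+1→.###/.###/....; H20=+1→...#/.###/##..; H21=+1→...#/.###/.##.; H22=+1→...#/.###/..##
pass> ply 2, V at ##.#/.###/.... | V10=-1→##.#/####/#...*
pass> ply 3, H at ##.#/####/#... | H21=+1→##.#/####/###.*; H22=+1→##.#/####/#.##
pass> ply 4: ##.#/####/###. is terminal -1 (V); from ...#/.###/.... depth 10
for V: play -1, pass -1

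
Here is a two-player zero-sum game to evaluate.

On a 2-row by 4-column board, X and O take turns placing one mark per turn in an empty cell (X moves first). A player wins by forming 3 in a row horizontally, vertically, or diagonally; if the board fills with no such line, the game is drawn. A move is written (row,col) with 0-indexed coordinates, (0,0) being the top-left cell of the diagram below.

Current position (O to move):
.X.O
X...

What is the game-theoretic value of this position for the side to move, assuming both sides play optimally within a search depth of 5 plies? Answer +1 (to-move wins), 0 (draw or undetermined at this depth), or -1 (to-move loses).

value(.X.O/X..., O) = 0

p1 O@[.X.O/X...]: (0,0)[OX.O/X...]+0* (0,2)[.XOO/X...]+0 (1,1)[.X.O/XO..]+0 (1,2)[.X.O/X.O.]+0 (1,3)[.X.O/X..O]+0
p2 X@[OX.O/X...]: (0,2)[OXXO/X...]+0* (1,1)[OX.O/XX..]+0 (1,2)[OX.O/X.X.]+0 (1,3)[OX.O/X..X]+0
p3 O@[OXXO/X...]: (1,1)[OXXO/XO..]+0* (1,2)[OXXO/X.O.]+0 (1,3)[OXXO/X..O]+0
p4 X@[OXXO/XO..]: (1,2)[OXXO/XOX.]+0* (1,3)[OXXO/XO.X]+0
p5 O@[OXXO/XOX.]: (1,3)[OXXO/XOXO]+0*
p6 X@[OXXO/XOXO] terminal +0; root [.X.O/X...] d5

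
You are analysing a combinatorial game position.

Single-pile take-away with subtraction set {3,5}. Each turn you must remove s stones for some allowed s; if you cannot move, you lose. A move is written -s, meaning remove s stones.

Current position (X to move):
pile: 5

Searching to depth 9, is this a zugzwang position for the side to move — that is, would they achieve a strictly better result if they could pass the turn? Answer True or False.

zugzwang(5, X) = False

p1 X@[5]: -3[2]+1* -5[0]+1
p2 O@[2] terminal -1; root [5] d9
if X skipped the turn, O would face:
~ p1 O@[5]: -3[2]+1* -5[0]+1
~ p2 X@[2] terminal -1; root [5] d9
compare (X): move=+1 vs pass=-1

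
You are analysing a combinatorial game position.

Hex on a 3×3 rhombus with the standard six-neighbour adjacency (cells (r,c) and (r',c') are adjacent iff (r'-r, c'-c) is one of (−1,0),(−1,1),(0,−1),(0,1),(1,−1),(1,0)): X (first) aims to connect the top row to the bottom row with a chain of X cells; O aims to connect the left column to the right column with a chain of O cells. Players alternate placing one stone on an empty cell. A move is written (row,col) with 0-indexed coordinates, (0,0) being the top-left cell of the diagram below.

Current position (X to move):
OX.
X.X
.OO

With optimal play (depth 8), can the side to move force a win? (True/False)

ply 1, X at OX./X.X/.OO | (0,2)=-1→OXX/X.X/.OO; (1,1)=-1→OX./XXX/.OO; (2,0)=+1→OX./X.X/XOO*
ply 2: OX./X.X/XOO is terminal -1 (O); from OX./X.X/.OO depth 8

X winning at [OX./X.X/.OO]: True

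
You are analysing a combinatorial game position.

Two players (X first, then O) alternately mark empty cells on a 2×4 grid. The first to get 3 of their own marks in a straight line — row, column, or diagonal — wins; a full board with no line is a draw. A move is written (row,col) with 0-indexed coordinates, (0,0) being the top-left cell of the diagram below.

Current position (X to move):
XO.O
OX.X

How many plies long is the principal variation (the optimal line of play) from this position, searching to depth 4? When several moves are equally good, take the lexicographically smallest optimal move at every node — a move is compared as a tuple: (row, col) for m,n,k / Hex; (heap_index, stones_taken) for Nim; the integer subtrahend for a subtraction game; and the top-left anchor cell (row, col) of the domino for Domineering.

ply 1, X at XO.O/OX.X | (0,2)=+0→XOXO/OX.X; (1,2)=+1→XO.O/OXXX*
ply 2: XO.O/OXXX is terminal -1 (O); from XO.O/OX.X depth 4

PV length from [XO.O/OX.X]: 1 ply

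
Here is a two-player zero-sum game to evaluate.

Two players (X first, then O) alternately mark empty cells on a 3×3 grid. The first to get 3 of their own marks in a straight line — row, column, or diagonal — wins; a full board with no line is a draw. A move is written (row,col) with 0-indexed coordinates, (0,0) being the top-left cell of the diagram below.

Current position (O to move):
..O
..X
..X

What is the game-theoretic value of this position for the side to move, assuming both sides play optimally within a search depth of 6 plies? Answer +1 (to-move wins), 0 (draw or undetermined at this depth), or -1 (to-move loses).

value(..O/..X/..X, O) = +1

[..O/..X/..X] O move#1: (0,0):+1/O.O/..X/..X*, (0,1):+1/.OO/..X/..X, (1,0):+0/..O/O.X/..X, (1,1):+0/..O/.OX/..X, (2,0):-1/..O/..X/O.X, (2,1):-1/..O/..X/.OX
[O.O/..X/..X] X move#2: (0,1):-1/OXO/..X/..X*, (1,0):-1/O.O/X.X/..X, (1,1):-1/O.O/.XX/..X, (2,0):-1/O.O/..X/X.X, (2,1):-1/O.O/..X/.XX
[OXO/..X/..X] O move#3: (1,0):+0/OXO/O.X/..X, (1,1):+0/OXO/.OX/..X, (2,0):+1/OXO/..X/O.X*, (2,1):+0/OXO/..X/.OX
[OXO/..X/O.X] X move#4: (1,0):-1/OXO/X.X/O.X*, (1,1):-1/OXO/.XX/O.X, (2,1):-1/OXO/..X/OXX
[OXO/X.X/O.X] O move#5: (1,1):+1/OXO/XOX/O.X*, (2,1):-1/OXO/X.X/OOX
[OXO/XOX/O.X] end (terminal -1, X#6); searched ..O/..X/..X to 6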